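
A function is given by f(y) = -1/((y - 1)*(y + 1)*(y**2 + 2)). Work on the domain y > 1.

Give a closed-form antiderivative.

The denominator factors as (y - 1)*(y + 1)*(y**2 + 2); partial fractions split f into directly integrable pieces: 1/(3*(y**2 + 2)) + 1/(6*(y + 1)) - 1/(6*(y - 1)).
Check: d/dy[-log(y - 1)/6 + log(y + 1)/6 + sqrt(2)*atan(sqrt(2)*y/2)/6] = -1/(y**4 + y**2 - 2), which equals f(y).

An antiderivative is F(y) = -log(y - 1)/6 + log(y + 1)/6 + sqrt(2)*atan(sqrt(2)*y/2)/6.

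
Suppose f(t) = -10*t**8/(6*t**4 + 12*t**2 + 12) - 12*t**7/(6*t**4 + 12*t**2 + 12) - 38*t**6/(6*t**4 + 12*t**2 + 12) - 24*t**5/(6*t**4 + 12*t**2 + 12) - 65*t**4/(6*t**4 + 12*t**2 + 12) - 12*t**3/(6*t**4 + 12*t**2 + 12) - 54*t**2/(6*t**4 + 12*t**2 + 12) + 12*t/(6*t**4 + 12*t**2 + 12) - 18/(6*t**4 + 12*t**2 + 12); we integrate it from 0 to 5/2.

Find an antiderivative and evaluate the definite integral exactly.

Integrate term by term and add the pieces.
F(t) = (-2*t**5 - 3*t**4 - 6*t**3 - 9*t + 3*log(t**4/2 + t**2 + 1))/6 is an antiderivative of f.
Check: d/dt[(-2*t**5 - 3*t**4 - 6*t**3 - 9*t + 3*log(t**4/2 + t**2 + 1))/6] = (-10*t**8 - 12*t**7 - 38*t**6 - 24*t**5 - 65*t**4 - 12*t**3 - 54*t**2 + 12*t - 18)/(6*t**4 + 12*t**2 + 12), which equals f(t).
F(5/2) = -1715/24 + log(857/32)/2; F(0) = 0.
Integral = F(5/2) - F(0) = -1715/24 + log(857/32)/2.

Antiderivative: F(t) = (-2*t**5 - 3*t**4 - 6*t**3 - 9*t + 3*log(t**4/2 + t**2 + 1))/6; value = -1715/24 + log(857/32)/2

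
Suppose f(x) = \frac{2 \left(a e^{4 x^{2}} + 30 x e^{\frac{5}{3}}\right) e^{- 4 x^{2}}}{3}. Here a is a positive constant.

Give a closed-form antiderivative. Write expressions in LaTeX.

An antiderivative F(x) passes only if d/dx[F] lands on f(x) exactly.
Check: d/dx[\frac{2 a x}{3} - \frac{5 e^{\frac{5}{3} - 4 x^{2}}}{2}] = \frac{\left(\frac{2 a e^{4 x^{2}}}{e^{\frac{5}{3}}} + 60 x\right) e^{\frac{5}{3}} e^{- 4 x^{2}}}{3}, which equals f(x).

An antiderivative is F(x) = \frac{2 a x}{3} - \frac{5 e^{\frac{5}{3} - 4 x^{2}}}{2}.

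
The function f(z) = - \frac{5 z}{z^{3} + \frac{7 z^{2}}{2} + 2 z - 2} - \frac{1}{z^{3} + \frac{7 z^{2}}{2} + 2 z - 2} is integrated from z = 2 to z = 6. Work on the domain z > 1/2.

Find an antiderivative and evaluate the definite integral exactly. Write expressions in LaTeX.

The denominator factors as \left(z + 2\right)^{2} \left(2 z - 1\right); partial fractions split f into directly integrable pieces: - \frac{28}{25 \left(2 z - 1\right)} + \frac{14}{25 \left(z + 2\right)} - \frac{18}{5 \left(z + 2\right)^{2}}.
F(z) = - \frac{14 \log{\left(z - \frac{1}{2} \right)}}{25} + \frac{14 \log{\left(z + 2 \right)}}{25} + \frac{18}{5 z + 10} is an antiderivative of f.
Check: d/dz[- \frac{14 \log{\left(z - \frac{1}{2} \right)}}{25} + \frac{14 \log{\left(z + 2 \right)}}{25} + \frac{18}{5 z + 10}] = \frac{- 10 z - 2}{2 z^{3} + 7 z^{2} + 4 z - 4}, which equals f(z).
F(6) = - \frac{14 \log{\left(\frac{11}{2} \right)}}{25} + \frac{9}{20} + \frac{14 \log{\left(8 \right)}}{25}; F(2) = - \frac{14 \log{\left(\frac{3}{2} \right)}}{25} + \frac{14 \log{\left(4 \right)}}{25} + \frac{9}{10}.
Integral = F(6) - F(2) = - \frac{14 \log{\left(\frac{11}{2} \right)}}{25} - \frac{14 \log{\left(4 \right)}}{25} - \frac{9}{20} + \frac{14 \log{\left(\frac{3}{2} \right)}}{25} + \frac{14 \log{\left(8 \right)}}{25}.

Antiderivative: F(z) = - \frac{14 \log{\left(z - \frac{1}{2} \right)}}{25} + \frac{14 \log{\left(z + 2 \right)}}{25} + \frac{18}{5 z + 10}; value = - \frac{14 \log{\left(\frac{11}{2} \right)}}{25} - \frac{14 \log{\left(4 \right)}}{25} - \frac{9}{20} + \frac{14 \log{\left(\frac{3}{2} \right)}}{25} + \frac{14 \log{\left(8 \right)}}{25}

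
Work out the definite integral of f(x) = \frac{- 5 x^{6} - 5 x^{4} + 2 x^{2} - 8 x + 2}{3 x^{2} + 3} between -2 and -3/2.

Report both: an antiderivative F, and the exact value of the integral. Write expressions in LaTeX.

Whatever form F(x) takes, F'(x) = f(x) is non-negotiable.
F(x) = - \frac{x^{5}}{3} + \frac{2 x}{3} - \frac{4 \log{\left(x^{2} + 1 \right)}}{3} is an antiderivative of f.
Check: d/dx[- \frac{x^{5}}{3} + \frac{2 x}{3} - \frac{4 \log{\left(x^{2} + 1 \right)}}{3}] = \frac{- 5 x^{6} - 5 x^{4} + 2 x^{2} - 8 x + 2}{3 x^{2} + 3} = f(x).
F(-3/2) = \frac{49}{32} - \frac{4 \log{\left(\frac{13}{4} \right)}}{3}; F(-2) = \frac{28}{3} - \frac{4 \log{\left(5 \right)}}{3}.
Integral = F(-3/2) - F(-2) = - \frac{749}{96} - \frac{4 \log{\left(\frac{39}{4} \right)}}{3} + \frac{4 \log{\left(15 \right)}}{3}.

Antiderivative: F(x) = - \frac{x^{5}}{3} + \frac{2 x}{3} - \frac{4 \log{\left(x^{2} + 1 \right)}}{3}; value = - \frac{749}{96} - \frac{4 \log{\left(\frac{39}{4} \right)}}{3} + \frac{4 \log{\left(15 \right)}}{3}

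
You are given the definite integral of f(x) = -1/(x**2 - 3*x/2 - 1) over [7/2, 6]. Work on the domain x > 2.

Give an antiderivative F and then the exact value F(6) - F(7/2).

Antiderivative: F(x) = 2*(-log(x - 2) + log(x + 1/2))/5; value = -4*log(4)/5 + 2*log(3/2)/5 + 2*log(13/2)/5

Factor the denominator ((x - 2)*(2*x + 1)) and decompose: f = 4/(5*(2*x + 1)) - 2/(5*(x - 2)); each piece integrates to a log, atan, or power term.
F(x) = 2*(-log(x - 2) + log(x + 1/2))/5 is an antiderivative of f.
Check: d/dx[2*(-log(x - 2) + log(x + 1/2))/5] = -2/(2*x**2 - 3*x - 2), which equals f(x).
F(6) = -2*log(4)/5 + 2*log(13/2)/5; F(7/2) = -2*log(3/2)/5 + 2*log(4)/5.
Integral = F(6) - F(7/2) = -4*log(4)/5 + 2*log(3/2)/5 + 2*log(13/2)/5.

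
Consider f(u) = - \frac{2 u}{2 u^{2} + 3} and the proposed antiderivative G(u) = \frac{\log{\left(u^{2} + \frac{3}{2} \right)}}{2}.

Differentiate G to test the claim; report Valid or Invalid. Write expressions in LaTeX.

d/du[G] = \frac{2 u}{2 u^{2} + 3}
d/du[G] - f(u) = \frac{4 u}{2 u^{2} + 3} != 0.

Invalid: d/du[G] - f = \frac{4 u}{2 u^{2} + 3}, which is not 0.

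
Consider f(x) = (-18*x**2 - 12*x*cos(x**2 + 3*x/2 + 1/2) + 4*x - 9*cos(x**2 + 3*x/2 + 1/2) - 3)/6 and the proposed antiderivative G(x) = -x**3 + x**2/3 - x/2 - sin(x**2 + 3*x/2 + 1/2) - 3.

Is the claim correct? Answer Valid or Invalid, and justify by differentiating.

d/dx[G] = -3*x**2 - 2*x*cos(x**2 + 3*x/2 + 1/2) + 2*x/3 - 3*cos(x**2 + 3*x/2 + 1/2)/2 - 1/2
This equals f(x) exactly, so the claim holds.

Valid. The derivative of G reproduces f.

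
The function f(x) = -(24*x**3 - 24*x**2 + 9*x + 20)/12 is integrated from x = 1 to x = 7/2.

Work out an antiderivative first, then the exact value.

Antiderivative: F(x) = -x*(12*x**3 - 16*x**2 + 9*x + 40)/24; value = -55

Whatever form F(x) takes, F'(x) = f(x) is non-negotiable.
F(x) = -x*(12*x**3 - 16*x**2 + 9*x + 40)/24 is an antiderivative of f.
Check: d/dx[-x*(12*x**3 - 16*x**2 + 9*x + 40)/24] = -2*x**3 + 2*x**2 - 3*x/4 - 5/3, which equals f(x).
F(7/2) = -455/8; F(1) = -15/8.
Integral = F(7/2) - F(1) = -55.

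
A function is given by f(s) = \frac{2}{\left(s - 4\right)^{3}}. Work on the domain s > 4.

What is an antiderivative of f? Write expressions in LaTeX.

A first test for any F(s): its s-derivative must equal f(s) identically.
Check: d/ds[- \frac{1}{s^{2} - 8 s + 16}] = \frac{2}{s^{3} - 12 s^{2} + 48 s - 64}, which equals f(s).

An antiderivative is F(s) = - \frac{1}{s^{2} - 8 s + 16}.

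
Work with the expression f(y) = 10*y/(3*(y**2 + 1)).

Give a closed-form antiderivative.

An antiderivative is F(y) = 5*log(y**2 + 1)/3.

f matches the chain-rule pattern g'(h)*h' with inner function h(y) = y**2 + 1; substituting u = h(y) collapses the integral.
Check: d/dy[5*log(y**2 + 1)/3] = 10*y/(3*y**2 + 3), which equals f(y).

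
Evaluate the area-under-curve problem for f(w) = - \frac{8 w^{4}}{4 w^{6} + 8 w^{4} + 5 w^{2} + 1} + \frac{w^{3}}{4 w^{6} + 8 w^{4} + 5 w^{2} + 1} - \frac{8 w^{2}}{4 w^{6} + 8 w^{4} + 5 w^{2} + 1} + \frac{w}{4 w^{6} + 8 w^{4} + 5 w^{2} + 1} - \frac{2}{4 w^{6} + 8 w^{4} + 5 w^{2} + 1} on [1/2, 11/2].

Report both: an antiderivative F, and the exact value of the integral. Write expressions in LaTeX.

Integrate term by term and add the pieces.
F(w) = - 2 \operatorname{atan}{\left(w \right)} - \frac{1}{2 \left(4 w^{2} + 2\right)} is an antiderivative of f.
Check: d/dw[- 2 \operatorname{atan}{\left(w \right)} - \frac{1}{2 \left(4 w^{2} + 2\right)}] = \frac{- 8 w^{4} + w^{3} - 8 w^{2} + w - 2}{4 w^{6} + 8 w^{4} + 5 w^{2} + 1}, which equals f(w).
F(11/2) = - 2 \operatorname{atan}{\left(\frac{11}{2} \right)} - \frac{1}{246}; F(1/2) = - 2 \operatorname{atan}{\left(\frac{1}{2} \right)} - \frac{1}{6}.
Integral = F(11/2) - F(1/2) = - 2 \operatorname{atan}{\left(\frac{11}{2} \right)} + \frac{20}{123} + 2 \operatorname{atan}{\left(\frac{1}{2} \right)}.

Antiderivative: F(w) = - 2 \operatorname{atan}{\left(w \right)} - \frac{1}{2 \left(4 w^{2} + 2\right)}; value = - 2 \operatorname{atan}{\left(\frac{11}{2} \right)} + \frac{20}{123} + 2 \operatorname{atan}{\left(\frac{1}{2} \right)}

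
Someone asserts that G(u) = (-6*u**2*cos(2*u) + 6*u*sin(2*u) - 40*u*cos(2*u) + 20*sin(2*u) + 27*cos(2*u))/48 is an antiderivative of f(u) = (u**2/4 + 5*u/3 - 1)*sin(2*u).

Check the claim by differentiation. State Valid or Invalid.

d/du[G] = u**2*sin(2*u)/4 + 5*u*sin(2*u)/3 - sin(2*u)
This equals f(u) exactly, so the claim holds.

Valid: G'(u) = f(u).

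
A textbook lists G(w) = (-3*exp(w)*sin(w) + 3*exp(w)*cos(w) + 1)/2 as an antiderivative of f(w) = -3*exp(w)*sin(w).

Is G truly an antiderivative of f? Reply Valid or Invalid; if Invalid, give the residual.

d/dw[G] = -3*exp(w)*sin(w)
This equals f(w) exactly, so the claim holds.

Valid - differentiating G returns exactly f.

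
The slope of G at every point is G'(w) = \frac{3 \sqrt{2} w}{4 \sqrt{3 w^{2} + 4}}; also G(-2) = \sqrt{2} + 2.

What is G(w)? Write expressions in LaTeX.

G'(w) matches the chain-rule pattern g'(h)*h' with inner function h(w) = \frac{3 w^{2}}{2} + 2; substituting u = h(w) collapses the integral.
A general antiderivative is \frac{\sqrt{\frac{3 w^{2}}{2} + 2}}{2} + C.
The condition gives C = \sqrt{2} + 2 - (\sqrt{2}) = 2.
So G(w) = \frac{\sqrt{2} \left(\sqrt{3 w^{2} + 4} + 4 \sqrt{2}\right)}{4}.
Check: d/dw[\frac{\sqrt{2} \left(\sqrt{3 w^{2} + 4} + 4 \sqrt{2}\right)}{4}] = \frac{3 \sqrt{2} w}{4 \sqrt{3 w^{2} + 4}} = G'(w).

G(w) = \frac{\sqrt{2} \left(\sqrt{3 w^{2} + 4} + 4 \sqrt{2}\right)}{4}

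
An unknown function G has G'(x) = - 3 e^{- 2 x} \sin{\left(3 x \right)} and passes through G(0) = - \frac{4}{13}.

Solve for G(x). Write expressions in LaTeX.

Whatever form G(x) takes, its d/dx must return the stated G'(x).
A general antiderivative is \frac{6 e^{- 2 x} \sin{\left(3 x \right)}}{13} + \frac{9 e^{- 2 x} \cos{\left(3 x \right)}}{13} + C.
The condition gives C = - \frac{4}{13} - (\frac{9}{13}) = -1.
So G(x) = -1 + \frac{6 e^{- 2 x} \sin{\left(3 x \right)}}{13} + \frac{9 e^{- 2 x} \cos{\left(3 x \right)}}{13}.
Check: d/dx[-1 + \frac{6 e^{- 2 x} \sin{\left(3 x \right)}}{13} + \frac{9 e^{- 2 x} \cos{\left(3 x \right)}}{13}] = - 3 e^{- 2 x} \sin{\left(3 x \right)} = G'(x).

G(x) = -1 + \frac{6 e^{- 2 x} \sin{\left(3 x \right)}}{13} + \frac{9 e^{- 2 x} \cos{\left(3 x \right)}}{13}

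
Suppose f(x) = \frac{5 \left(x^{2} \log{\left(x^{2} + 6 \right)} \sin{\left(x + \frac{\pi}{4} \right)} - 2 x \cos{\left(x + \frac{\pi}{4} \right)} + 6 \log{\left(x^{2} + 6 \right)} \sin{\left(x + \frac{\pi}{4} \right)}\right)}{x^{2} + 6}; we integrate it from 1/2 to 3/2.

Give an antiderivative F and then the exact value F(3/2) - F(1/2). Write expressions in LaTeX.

Recognize the product-rule pattern: f = u'v + uv' with u = - 5 \cos{\left(x + \frac{\pi}{4} \right)}, v = \log{\left(x^{2} + 6 \right)}, so integration by parts undoes it.
F(x) = - 5 \log{\left(x^{2} + 6 \right)} \cos{\left(x + \frac{\pi}{4} \right)} is an antiderivative of f.
Check: d/dx[- 5 \log{\left(x^{2} + 6 \right)} \cos{\left(x + \frac{\pi}{4} \right)}] = \frac{5 x^{2} \log{\left(x^{2} + 6 \right)} \sin{\left(x + \frac{\pi}{4} \right)} - 10 x \cos{\left(x + \frac{\pi}{4} \right)} + 30 \log{\left(x^{2} + 6 \right)} \sin{\left(x + \frac{\pi}{4} \right)}}{x^{2} + 6}, which equals f(x).
F(3/2) = - 5 \log{\left(\frac{33}{4} \right)} \cos{\left(\frac{\pi}{4} + \frac{3}{2} \right)}; F(1/2) = - 5 \log{\left(\frac{25}{4} \right)} \cos{\left(\frac{1}{2} + \frac{\pi}{4} \right)}.
Integral = F(3/2) - F(1/2) = 5 \log{\left(\frac{25}{4} \right)} \cos{\left(\frac{1}{2} + \frac{\pi}{4} \right)} - 5 \log{\left(\frac{33}{4} \right)} \cos{\left(\frac{\pi}{4} + \frac{3}{2} \right)}.

Antiderivative: F(x) = - 5 \log{\left(x^{2} + 6 \right)} \cos{\left(x + \frac{\pi}{4} \right)}; value = 5 \log{\left(\frac{25}{4} \right)} \cos{\left(\frac{1}{2} + \frac{\pi}{4} \right)} - 5 \log{\left(\frac{33}{4} \right)} \cos{\left(\frac{\pi}{4} + \frac{3}{2} \right)}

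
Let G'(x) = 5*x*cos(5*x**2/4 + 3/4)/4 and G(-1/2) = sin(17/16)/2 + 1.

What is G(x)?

The substitution u = 5*x**2/4 + 3/4 works: G'(x) is exactly (dG/du)*(du/dx) for that inner function.
A general antiderivative is sin(5*x**2/4 + 3/4)/2 + C.
The condition gives C = sin(17/16)/2 + 1 - (sin(17/16)/2) = 1.
So G(x) = (sin(5*x**2/4 + 3/4) + 2)/2.
Check: d/dx[(sin(5*x**2/4 + 3/4) + 2)/2] = 5*x*cos(5*x**2/4 + 3/4)/4 = G'(x).

G(x) = (sin(5*x**2/4 + 3/4) + 2)/2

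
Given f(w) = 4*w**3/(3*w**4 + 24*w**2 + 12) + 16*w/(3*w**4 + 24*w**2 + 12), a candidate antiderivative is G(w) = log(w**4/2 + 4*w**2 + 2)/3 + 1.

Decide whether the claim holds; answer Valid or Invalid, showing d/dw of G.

d/dw[G] = (4*w**3 + 16*w)/(3*w**4 + 24*w**2 + 12)
This equals f(w) exactly, so the claim holds.

Valid: G'(w) = f(w).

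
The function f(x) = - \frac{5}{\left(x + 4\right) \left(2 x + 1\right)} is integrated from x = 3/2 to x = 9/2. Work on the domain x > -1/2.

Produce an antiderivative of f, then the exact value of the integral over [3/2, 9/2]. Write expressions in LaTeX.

Antiderivative: F(x) = - \frac{5 \left(\log{\left(x + \frac{1}{2} \right)} - \log{\left(x + 4 \right)}\right)}{7}; value = - \frac{5 \log{\left(\frac{11}{2} \right)}}{7} - \frac{5 \log{\left(5 \right)}}{7} + \frac{5 \log{\left(2 \right)}}{7} + \frac{5 \log{\left(\frac{17}{2} \right)}}{7}

The denominator factors as \left(x + 4\right) \left(2 x + 1\right); partial fractions split f into directly integrable pieces: - \frac{10}{7 \left(2 x + 1\right)} + \frac{5}{7 \left(x + 4\right)}.
F(x) = - \frac{5 \left(\log{\left(x + \frac{1}{2} \right)} - \log{\left(x + 4 \right)}\right)}{7} is an antiderivative of f.
Check: d/dx[- \frac{5 \left(\log{\left(x + \frac{1}{2} \right)} - \log{\left(x + 4 \right)}\right)}{7}] = - \frac{5}{2 x^{2} + 9 x + 4}, which equals f(x).
F(9/2) = - \frac{5 \log{\left(5 \right)}}{7} + \frac{5 \log{\left(\frac{17}{2} \right)}}{7}; F(3/2) = - \frac{5 \log{\left(2 \right)}}{7} + \frac{5 \log{\left(\frac{11}{2} \right)}}{7}.
Integral = F(9/2) - F(3/2) = - \frac{5 \log{\left(\frac{11}{2} \right)}}{7} - \frac{5 \log{\left(5 \right)}}{7} + \frac{5 \log{\left(2 \right)}}{7} + \frac{5 \log{\left(\frac{17}{2} \right)}}{7}.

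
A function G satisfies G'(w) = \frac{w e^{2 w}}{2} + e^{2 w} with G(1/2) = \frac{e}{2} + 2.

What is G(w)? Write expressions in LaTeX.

G'(w) has the shape u'v + uv' for u = \frac{w}{4} + \frac{3}{8} and v = e^{2 w} — it is the derivative of the product u*v.
A general antiderivative is \frac{\left(2 w + 3\right) e^{2 w}}{8} + C.
The condition gives C = \frac{e}{2} + 2 - (\frac{e}{2}) = 2.
So G(w) = \frac{w e^{2 w}}{4} + \frac{3 e^{2 w}}{8} + 2.
Check: d/dw[\frac{w e^{2 w}}{4} + \frac{3 e^{2 w}}{8} + 2] = \frac{w e^{2 w}}{2} + e^{2 w} = G'(w).

G(w) = \frac{w e^{2 w}}{4} + \frac{3 e^{2 w}}{8} + 2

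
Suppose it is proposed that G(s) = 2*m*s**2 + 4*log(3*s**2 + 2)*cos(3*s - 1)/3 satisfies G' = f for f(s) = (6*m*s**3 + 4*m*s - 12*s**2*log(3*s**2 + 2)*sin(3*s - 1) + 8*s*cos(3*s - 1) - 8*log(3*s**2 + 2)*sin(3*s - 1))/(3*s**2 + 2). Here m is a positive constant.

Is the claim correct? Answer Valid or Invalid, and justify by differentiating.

Invalid: d/ds[G] - f = 2*m*s, which is not 0.

d/ds[G] = (12*m*s**3 + 8*m*s - 12*s**2*log(3*s**2 + 2)*sin(3*s - 1) + 8*s*cos(3*s - 1) - 8*log(3*s**2 + 2)*sin(3*s - 1))/(3*s**2 + 2)
d/ds[G] - f(s) = 2*m*s != 0.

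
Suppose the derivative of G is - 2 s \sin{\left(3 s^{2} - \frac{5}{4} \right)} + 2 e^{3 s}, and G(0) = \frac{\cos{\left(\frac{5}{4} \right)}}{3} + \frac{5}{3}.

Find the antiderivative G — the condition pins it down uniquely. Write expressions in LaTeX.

G(s) = \frac{2 e^{3 s}}{3} + \frac{\cos{\left(3 s^{2} - \frac{5}{4} \right)}}{3} + 1

Integrate term by term and add the pieces.
A general antiderivative is \frac{2 e^{3 s}}{3} + \frac{\cos{\left(3 s^{2} - \frac{5}{4} \right)}}{3} + C.
The condition gives C = \frac{\cos{\left(\frac{5}{4} \right)}}{3} + \frac{5}{3} - (\frac{\cos{\left(\frac{5}{4} \right)}}{3} + \frac{2}{3}) = 1.
So G(s) = \frac{2 e^{3 s}}{3} + \frac{\cos{\left(3 s^{2} - \frac{5}{4} \right)}}{3} + 1.
Check: d/ds[\frac{2 e^{3 s}}{3} + \frac{\cos{\left(3 s^{2} - \frac{5}{4} \right)}}{3} + 1] = - 2 s \sin{\left(3 s^{2} - \frac{5}{4} \right)} + 2 e^{3 s} = G'(s).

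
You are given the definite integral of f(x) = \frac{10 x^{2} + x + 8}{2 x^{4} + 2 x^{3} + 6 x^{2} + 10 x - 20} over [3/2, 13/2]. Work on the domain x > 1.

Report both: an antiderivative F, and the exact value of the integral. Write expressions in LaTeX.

Factor the denominator (2 \left(x - 1\right) \left(x + 2\right) \left(x^{2} + 5\right)) and decompose: f = \frac{35 x + 299}{108 \left(x^{2} + 5\right)} - \frac{23}{27 \left(x + 2\right)} + \frac{19}{36 \left(x - 1\right)}; each piece integrates to a log, atan, or power term.
F(x) = \frac{19 \log{\left(x - 1 \right)}}{36} - \frac{23 \log{\left(x + 2 \right)}}{27} + \frac{35 \log{\left(x^{2} + 5 \right)}}{216} + \frac{299 \sqrt{5} \operatorname{atan}{\left(\frac{\sqrt{5} x}{5} \right)}}{540} is an antiderivative of f.
Check: d/dx[\frac{19 \log{\left(x - 1 \right)}}{36} - \frac{23 \log{\left(x + 2 \right)}}{27} + \frac{35 \log{\left(x^{2} + 5 \right)}}{216} + \frac{299 \sqrt{5} \operatorname{atan}{\left(\frac{\sqrt{5} x}{5} \right)}}{540}] = \frac{10 x^{2} + x + 8}{2 x^{4} + 2 x^{3} + 6 x^{2} + 10 x - 20} = f(x).
F(13/2) = - \frac{23 \log{\left(\frac{17}{2} \right)}}{27} + \frac{35 \log{\left(\frac{189}{4} \right)}}{216} + \frac{19 \log{\left(\frac{11}{2} \right)}}{36} + \frac{299 \sqrt{5} \operatorname{atan}{\left(\frac{13 \sqrt{5}}{10} \right)}}{540}; F(3/2) = - \frac{23 \log{\left(\frac{7}{2} \right)}}{27} - \frac{19 \log{\left(2 \right)}}{36} + \frac{35 \log{\left(\frac{29}{4} \right)}}{216} + \frac{299 \sqrt{5} \operatorname{atan}{\left(\frac{3 \sqrt{5}}{10} \right)}}{540}.
Integral = F(13/2) - F(3/2) = - \frac{23 \log{\left(\frac{17}{2} \right)}}{27} - \frac{299 \sqrt{5} \operatorname{atan}{\left(\frac{3 \sqrt{5}}{10} \right)}}{540} - \frac{35 \log{\left(\frac{29}{4} \right)}}{216} + \frac{19 \log{\left(2 \right)}}{36} + \frac{35 \log{\left(\frac{189}{4} \right)}}{216} + \frac{19 \log{\left(\frac{11}{2} \right)}}{36} + \frac{23 \log{\left(\frac{7}{2} \right)}}{27} + \frac{299 \sqrt{5} \operatorname{atan}{\left(\frac{13 \sqrt{5}}{10} \right)}}{540}.

Antiderivative: F(x) = \frac{19 \log{\left(x - 1 \right)}}{36} - \frac{23 \log{\left(x + 2 \right)}}{27} + \frac{35 \log{\left(x^{2} + 5 \right)}}{216} + \frac{299 \sqrt{5} \operatorname{atan}{\left(\frac{\sqrt{5} x}{5} \right)}}{540}; value = - \frac{23 \log{\left(\frac{17}{2} \right)}}{27} - \frac{299 \sqrt{5} \operatorname{atan}{\left(\frac{3 \sqrt{5}}{10} \right)}}{540} - \frac{35 \log{\left(\frac{29}{4} \right)}}{216} + \frac{19 \log{\left(2 \right)}}{36} + \frac{35 \log{\left(\frac{189}{4} \right)}}{216} + \frac{19 \log{\left(\frac{11}{2} \right)}}{36} + \frac{23 \log{\left(\frac{7}{2} \right)}}{27} + \frac{299 \sqrt{5} \operatorname{atan}{\left(\frac{13 \sqrt{5}}{10} \right)}}{540}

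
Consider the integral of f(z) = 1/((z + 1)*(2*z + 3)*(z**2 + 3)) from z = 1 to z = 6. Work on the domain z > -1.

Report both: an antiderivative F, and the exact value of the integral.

The denominator factors as (z + 1)*(2*z + 3)*(z**2 + 3); partial fractions split f into directly integrable pieces: -(5*z + 3)/(84*(z**2 + 3)) - 8/(21*(2*z + 3)) + 1/(4*(z + 1)).
F(z) = log(z + 1)/4 - 4*log(z + 3/2)/21 - 5*log(z**2 + 3)/168 - sqrt(3)*atan(sqrt(3)*z/3)/84 is an antiderivative of f.
Check: d/dz[log(z + 1)/4 - 4*log(z + 3/2)/21 - 5*log(z**2 + 3)/168 - sqrt(3)*atan(sqrt(3)*z/3)/84] = 1/(2*z**4 + 5*z**3 + 9*z**2 + 15*z + 9), which equals f(z).
F(6) = -4*log(15/2)/21 - 5*log(39)/168 - sqrt(3)*atan(2*sqrt(3))/84 + log(7)/4; F(1) = -4*log(5/2)/21 - 5*log(4)/168 - sqrt(3)*pi/504 + log(2)/4.
Integral = F(6) - F(1) = -4*log(15/2)/21 - log(2)/4 - 5*log(39)/168 - sqrt(3)*atan(2*sqrt(3))/84 + sqrt(3)*pi/504 + 5*log(4)/168 + 4*log(5/2)/21 + log(7)/4.

Antiderivative: F(z) = log(z + 1)/4 - 4*log(z + 3/2)/21 - 5*log(z**2 + 3)/168 - sqrt(3)*atan(sqrt(3)*z/3)/84; value = -4*log(15/2)/21 - log(2)/4 - 5*log(39)/168 - sqrt(3)*atan(2*sqrt(3))/84 + sqrt(3)*pi/504 + 5*log(4)/168 + 4*log(5/2)/21 + log(7)/4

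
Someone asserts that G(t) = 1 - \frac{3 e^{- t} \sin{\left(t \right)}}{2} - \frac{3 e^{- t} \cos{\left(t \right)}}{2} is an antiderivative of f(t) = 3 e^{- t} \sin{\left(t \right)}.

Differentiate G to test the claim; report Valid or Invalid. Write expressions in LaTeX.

d/dt[G] = 3 e^{- t} \sin{\left(t \right)}
This equals f(t) exactly, so the claim holds.

Valid - the claim checks out under differentiation.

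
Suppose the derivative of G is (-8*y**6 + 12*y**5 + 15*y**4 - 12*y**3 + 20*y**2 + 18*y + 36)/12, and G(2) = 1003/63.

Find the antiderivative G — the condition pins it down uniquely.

Differentiate the proposed G(y) back; it has to land on the given G'(y).
A general antiderivative is -2*y**7/21 + y**6/6 + y**5/4 - y**4/4 + 5*y**3/9 + 3*y**2/4 + 3*y + C.
The condition gives C = 1003/63 - (1003/63) = 0.
So G(y) = -2*y**7/21 + y**6/6 + y**5/4 - y**4/4 + 5*y**3/9 + 3*y**2/4 + 3*y.
Check: d/dy[-2*y**7/21 + y**6/6 + y**5/4 - y**4/4 + 5*y**3/9 + 3*y**2/4 + 3*y] = -2*y**6/3 + y**5 + 5*y**4/4 - y**3 + 5*y**2/3 + 3*y/2 + 3, which equals G'(y).

G(y) = -2*y**7/21 + y**6/6 + y**5/4 - y**4/4 + 5*y**3/9 + 3*y**2/4 + 3*y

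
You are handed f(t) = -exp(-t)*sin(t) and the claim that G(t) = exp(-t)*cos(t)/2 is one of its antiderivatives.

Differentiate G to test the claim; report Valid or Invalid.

Invalid: d/dt[G] - f = (sin(t) - cos(t))*exp(-t)/2, which is not 0.

d/dt[G] = (-sin(t) - cos(t))*exp(-t)/2
d/dt[G] - f(t) = (sin(t) - cos(t))*exp(-t)/2 != 0.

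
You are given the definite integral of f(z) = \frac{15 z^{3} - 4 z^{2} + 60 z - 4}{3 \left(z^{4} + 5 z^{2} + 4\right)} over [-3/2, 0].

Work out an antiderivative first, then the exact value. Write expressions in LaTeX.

For F(z) to be correct the identity F'(z) - f(z) = 0 must hold.
F(z) = \frac{5 \log{\left(\frac{3 z^{2}}{2} + \frac{3}{2} \right)}}{2} - \frac{2 \operatorname{atan}{\left(\frac{z}{2} \right)}}{3} is an antiderivative of f.
Check: d/dz[\frac{5 \log{\left(\frac{3 z^{2}}{2} + \frac{3}{2} \right)}}{2} - \frac{2 \operatorname{atan}{\left(\frac{z}{2} \right)}}{3}] = \frac{15 z^{3} - 4 z^{2} + 60 z - 4}{3 z^{4} + 15 z^{2} + 12}, which equals f(z).
F(0) = \frac{5 \log{\left(\frac{3}{2} \right)}}{2}; F(-3/2) = \frac{2 \operatorname{atan}{\left(\frac{3}{4} \right)}}{3} + \frac{5 \log{\left(\frac{39}{8} \right)}}{2}.
Integral = F(0) - F(-3/2) = - \frac{5 \log{\left(\frac{39}{8} \right)}}{2} - \frac{2 \operatorname{atan}{\left(\frac{3}{4} \right)}}{3} + \frac{5 \log{\left(\frac{3}{2} \right)}}{2}.

Antiderivative: F(z) = \frac{5 \log{\left(\frac{3 z^{2}}{2} + \frac{3}{2} \right)}}{2} - \frac{2 \operatorname{atan}{\left(\frac{z}{2} \right)}}{3}; value = - \frac{5 \log{\left(\frac{39}{8} \right)}}{2} - \frac{2 \operatorname{atan}{\left(\frac{3}{4} \right)}}{3} + \frac{5 \log{\left(\frac{3}{2} \right)}}{2}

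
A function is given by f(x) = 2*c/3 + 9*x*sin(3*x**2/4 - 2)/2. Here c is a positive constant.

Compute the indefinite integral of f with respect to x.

F(x) = (2*c*x - 9*cos(3*x**2/4 - 2))/3 + C

Any candidate F(x) must reproduce f(x) exactly when differentiated.
Check: d/dx[(2*c*x - 9*cos(3*x**2/4 - 2))/3] = 2*c/3 + 9*x*sin(3*x**2/4 - 2)/2 = f(x).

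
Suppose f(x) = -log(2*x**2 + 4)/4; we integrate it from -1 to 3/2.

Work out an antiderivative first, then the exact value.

Antiderivative: F(x) = -x*log(2*x**2 + 4)/4 + x/2 - sqrt(2)*atan(sqrt(2)*x/2)/2; value = -3*log(17/2)/8 - sqrt(2)*atan(3*sqrt(2)/4)/2 - log(6)/4 - sqrt(2)*atan(sqrt(2)/2)/2 + 5/4

Any candidate F(x) must reproduce f(x) exactly when differentiated.
F(x) = -x*log(2*x**2 + 4)/4 + x/2 - sqrt(2)*atan(sqrt(2)*x/2)/2 is an antiderivative of f.
Check: d/dx[-x*log(2*x**2 + 4)/4 + x/2 - sqrt(2)*atan(sqrt(2)*x/2)/2] = -log(x**2 + 2)/4 - log(2)/4, which equals f(x).
F(3/2) = -3*log(17/2)/8 - sqrt(2)*atan(3*sqrt(2)/4)/2 + 3/4; F(-1) = -1/2 + sqrt(2)*atan(sqrt(2)/2)/2 + log(6)/4.
Integral = F(3/2) - F(-1) = -3*log(17/2)/8 - sqrt(2)*atan(3*sqrt(2)/4)/2 - log(6)/4 - sqrt(2)*atan(sqrt(2)/2)/2 + 5/4.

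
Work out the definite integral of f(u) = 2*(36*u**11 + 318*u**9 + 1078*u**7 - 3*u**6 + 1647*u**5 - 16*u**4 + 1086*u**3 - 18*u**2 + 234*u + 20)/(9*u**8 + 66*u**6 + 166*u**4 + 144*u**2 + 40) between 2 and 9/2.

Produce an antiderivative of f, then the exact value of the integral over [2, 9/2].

For F(u) to be correct the identity F'(u) - f(u) = 0 must hold.
F(u) = (4*u + (2*u**2 + 3)**2*(3*u**2 + 2) + 2*(3*u**2 + 2)*log(u**4/2 + 3*u**2 + 5) + 2)/(2*(3*u**2 + 2)) is an antiderivative of f.
Check: d/du[(4*u + (2*u**2 + 3)**2*(3*u**2 + 2) + 2*(3*u**2 + 2)*log(u**4/2 + 3*u**2 + 5) + 2)/(2*(3*u**2 + 2))] = (72*u**11 + 636*u**9 + 2156*u**7 - 6*u**6 + 3294*u**5 - 32*u**4 + 2172*u**3 - 36*u**2 + 468*u + 40)/(9*u**8 + 66*u**6 + 166*u**4 + 144*u**2 + 40), which equals f(u).
F(9/2) = log(8665/32) + 1900139/2008; F(2) = log(25) + 426/7.
Integral = F(9/2) - F(2) = -log(25) + log(8665/32) + 12445565/14056.

Antiderivative: F(u) = (4*u + (2*u**2 + 3)**2*(3*u**2 + 2) + 2*(3*u**2 + 2)*log(u**4/2 + 3*u**2 + 5) + 2)/(2*(3*u**2 + 2)); value = -log(25) + log(8665/32) + 12445565/14056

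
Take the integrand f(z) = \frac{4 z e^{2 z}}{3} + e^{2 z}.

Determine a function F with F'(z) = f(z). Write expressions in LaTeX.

An antiderivative is F(z) = \frac{2 z e^{2 z}}{3} + \frac{e^{2 z}}{6}.

Recognize the product-rule pattern: f = u'v + uv' with u = \frac{2 z}{3} + \frac{1}{6}, v = e^{2 z}, so integration by parts undoes it.
Check: d/dz[\frac{2 z e^{2 z}}{3} + \frac{e^{2 z}}{6}] = \frac{4 z e^{2 z}}{3} + e^{2 z} = f(z).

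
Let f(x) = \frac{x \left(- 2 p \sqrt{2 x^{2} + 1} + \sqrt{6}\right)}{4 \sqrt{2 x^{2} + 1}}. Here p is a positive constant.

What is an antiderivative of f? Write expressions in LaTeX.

An antiderivative is F(x) = \frac{\sqrt{2} \left(- \sqrt{2} p x^{2} + \sqrt{3} \sqrt{2 x^{2} + 1}\right)}{8}.

Any candidate F(x) must reproduce f(x) exactly when differentiated.
Check: d/dx[\frac{\sqrt{2} \left(- \sqrt{2} p x^{2} + \sqrt{3} \sqrt{2 x^{2} + 1}\right)}{8}] = \frac{- 2 p x \sqrt{2 x^{2} + 1} + \sqrt{6} x}{4 \sqrt{2 x^{2} + 1}}, which equals f(x).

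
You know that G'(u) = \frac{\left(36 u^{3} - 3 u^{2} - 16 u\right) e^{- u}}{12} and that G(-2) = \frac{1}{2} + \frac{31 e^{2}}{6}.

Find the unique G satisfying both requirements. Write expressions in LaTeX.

G(u) = \frac{\left(- 36 u^{3} - 105 u^{2} - 194 u + 6 e^{u} - 194\right) e^{- u}}{12}

Recognize the product-rule pattern: G'(u) = v'r + vr' with v = - 3 u^{3} - \frac{35 u^{2}}{4} - \frac{97 u}{6} - \frac{97}{6}, r = e^{- u}, so integration by parts undoes it.
A general antiderivative is \frac{\left(- 36 u^{3} - 105 u^{2} - 194 u - 194\right) e^{- u}}{12} + C.
The condition gives C = \frac{1}{2} + \frac{31 e^{2}}{6} - (\frac{31 e^{2}}{6}) = \frac{1}{2}.
So G(u) = \frac{\left(- 36 u^{3} - 105 u^{2} - 194 u + 6 e^{u} - 194\right) e^{- u}}{12}.
Check: d/du[\frac{\left(- 36 u^{3} - 105 u^{2} - 194 u + 6 e^{u} - 194\right) e^{- u}}{12}] = \frac{\left(36 u^{3} - 3 u^{2} - 16 u\right) e^{- u}}{12} = G'(u).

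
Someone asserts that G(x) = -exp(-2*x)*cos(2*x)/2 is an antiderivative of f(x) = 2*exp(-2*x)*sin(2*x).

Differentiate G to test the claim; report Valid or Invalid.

d/dx[G] = (sin(2*x) + cos(2*x))*exp(-2*x)
d/dx[G] - f(x) = (-sin(2*x) + cos(2*x))*exp(-2*x) != 0.

Invalid: d/dx[G] - f = (-sin(2*x) + cos(2*x))*exp(-2*x), which is not 0.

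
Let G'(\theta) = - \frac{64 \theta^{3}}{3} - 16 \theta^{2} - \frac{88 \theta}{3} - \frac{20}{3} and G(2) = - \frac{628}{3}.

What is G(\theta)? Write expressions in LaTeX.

The substitution u = - 2 \theta^{2} - \theta - \frac{5}{2} works: G'(\theta) is exactly (dG/du)*(du/d\theta) for that inner function.
A general antiderivative is - \frac{4 \left(- 2 \theta^{2} - \theta - \frac{5}{2}\right)^{2}}{3} + C.
The condition gives C = - \frac{628}{3} - (- \frac{625}{3}) = -1.
So G(\theta) = - \frac{16 \theta^{4}}{3} - \frac{16 \theta^{3}}{3} - \frac{44 \theta^{2}}{3} - \frac{20 \theta}{3} - \frac{28}{3}.
Check: d/d\theta[- \frac{16 \theta^{4}}{3} - \frac{16 \theta^{3}}{3} - \frac{44 \theta^{2}}{3} - \frac{20 \theta}{3} - \frac{28}{3}] = - \frac{64 \theta^{3}}{3} - 16 \theta^{2} - \frac{88 \theta}{3} - \frac{20}{3} = G'(\theta).

G(\theta) = - \frac{16 \theta^{4}}{3} - \frac{16 \theta^{3}}{3} - \frac{44 \theta^{2}}{3} - \frac{20 \theta}{3} - \frac{28}{3}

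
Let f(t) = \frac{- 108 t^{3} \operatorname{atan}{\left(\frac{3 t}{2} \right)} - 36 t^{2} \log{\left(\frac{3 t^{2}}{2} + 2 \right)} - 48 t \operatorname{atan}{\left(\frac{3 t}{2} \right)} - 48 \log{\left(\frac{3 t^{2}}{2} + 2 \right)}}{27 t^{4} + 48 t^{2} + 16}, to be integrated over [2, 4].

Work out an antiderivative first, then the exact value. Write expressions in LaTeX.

Antiderivative: F(t) = - 2 \log{\left(\frac{3 t^{2}}{2} + 2 \right)} \operatorname{atan}{\left(\frac{3 t}{2} \right)}; value = - 2 \log{\left(26 \right)} \operatorname{atan}{\left(6 \right)} + 2 \log{\left(8 \right)} \operatorname{atan}{\left(3 \right)}

Recognize the product-rule pattern: f = u'v + uv' with u = - 2 \operatorname{atan}{\left(\frac{3 t}{2} \right)}, v = \log{\left(\frac{3 t^{2}}{2} + 2 \right)}, so integration by parts undoes it.
F(t) = - 2 \log{\left(\frac{3 t^{2}}{2} + 2 \right)} \operatorname{atan}{\left(\frac{3 t}{2} \right)} is an antiderivative of f.
Check: d/dt[- 2 \log{\left(\frac{3 t^{2}}{2} + 2 \right)} \operatorname{atan}{\left(\frac{3 t}{2} \right)}] = \frac{- 108 t^{3} \operatorname{atan}{\left(\frac{3 t}{2} \right)} - 36 t^{2} \log{\left(\frac{3 t^{2}}{2} + 2 \right)} - 48 t \operatorname{atan}{\left(\frac{3 t}{2} \right)} - 48 \log{\left(\frac{3 t^{2}}{2} + 2 \right)}}{27 t^{4} + 48 t^{2} + 16} = f(t).
F(4) = - 2 \log{\left(26 \right)} \operatorname{atan}{\left(6 \right)}; F(2) = - 2 \log{\left(8 \right)} \operatorname{atan}{\left(3 \right)}.
Integral = F(4) - F(2) = - 2 \log{\left(26 \right)} \operatorname{atan}{\left(6 \right)} + 2 \log{\left(8 \right)} \operatorname{atan}{\left(3 \right)}.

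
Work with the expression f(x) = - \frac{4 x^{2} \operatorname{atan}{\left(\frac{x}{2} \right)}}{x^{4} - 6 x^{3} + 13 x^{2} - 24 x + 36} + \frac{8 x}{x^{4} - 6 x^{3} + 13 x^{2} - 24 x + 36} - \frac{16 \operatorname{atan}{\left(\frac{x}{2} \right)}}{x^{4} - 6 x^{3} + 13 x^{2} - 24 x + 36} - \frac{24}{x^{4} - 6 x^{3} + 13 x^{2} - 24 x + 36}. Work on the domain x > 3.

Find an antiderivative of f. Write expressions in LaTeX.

An antiderivative is F(x) = \frac{4 \operatorname{atan}{\left(\frac{x}{2} \right)}}{x - 3}.

Recognize the product-rule pattern: f = u'v + uv' with u = \frac{4}{x - 3}, v = \operatorname{atan}{\left(\frac{x}{2} \right)}, so integration by parts undoes it.
Check: d/dx[\frac{4 \operatorname{atan}{\left(\frac{x}{2} \right)}}{x - 3}] = \frac{- 4 x^{2} \operatorname{atan}{\left(\frac{x}{2} \right)} + 8 x - 16 \operatorname{atan}{\left(\frac{x}{2} \right)} - 24}{x^{4} - 6 x^{3} + 13 x^{2} - 24 x + 36}, which equals f(x).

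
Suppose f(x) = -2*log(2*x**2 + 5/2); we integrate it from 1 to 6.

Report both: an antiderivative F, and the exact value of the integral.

A candidate is checked by its d/dx: the result must match f(x).
F(x) = -2*x*log(2*x**2 + 5/2) + 4*x - 2*sqrt(5)*atan(2*sqrt(5)*x/5) is an antiderivative of f.
Check: d/dx[-2*x*log(2*x**2 + 5/2) + 4*x - 2*sqrt(5)*atan(2*sqrt(5)*x/5)] = -2*log(2*x**2 + 5/2) = f(x).
F(6) = -12*log(149/2) - 2*sqrt(5)*atan(12*sqrt(5)/5) + 24; F(1) = -2*sqrt(5)*atan(2*sqrt(5)/5) - 2*log(9/2) + 4.
Integral = F(6) - F(1) = -12*log(149/2) - 2*sqrt(5)*atan(12*sqrt(5)/5) + 2*log(9/2) + 2*sqrt(5)*atan(2*sqrt(5)/5) + 20.

Antiderivative: F(x) = -2*x*log(2*x**2 + 5/2) + 4*x - 2*sqrt(5)*atan(2*sqrt(5)*x/5); value = -12*log(149/2) - 2*sqrt(5)*atan(12*sqrt(5)/5) + 2*log(9/2) + 2*sqrt(5)*atan(2*sqrt(5)/5) + 20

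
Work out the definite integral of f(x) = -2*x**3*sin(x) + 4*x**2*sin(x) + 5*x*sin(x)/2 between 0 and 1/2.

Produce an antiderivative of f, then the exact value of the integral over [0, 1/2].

Antiderivative: F(x) = 2*x**3*cos(x) - 6*x**2*sin(x) - 4*x**2*cos(x) + 8*x*sin(x) - 29*x*cos(x)/2 + 29*sin(x)/2 + 8*cos(x); value = -8 + 17*sin(1/2)

Integrate term by term and add the pieces.
F(x) = 2*x**3*cos(x) - 6*x**2*sin(x) - 4*x**2*cos(x) + 8*x*sin(x) - 29*x*cos(x)/2 + 29*sin(x)/2 + 8*cos(x) is an antiderivative of f.
Check: d/dx[2*x**3*cos(x) - 6*x**2*sin(x) - 4*x**2*cos(x) + 8*x*sin(x) - 29*x*cos(x)/2 + 29*sin(x)/2 + 8*cos(x)] = -2*x**3*sin(x) + 4*x**2*sin(x) + 5*x*sin(x)/2 = f(x).
F(1/2) = 17*sin(1/2); F(0) = 8.
Integral = F(1/2) - F(0) = -8 + 17*sin(1/2).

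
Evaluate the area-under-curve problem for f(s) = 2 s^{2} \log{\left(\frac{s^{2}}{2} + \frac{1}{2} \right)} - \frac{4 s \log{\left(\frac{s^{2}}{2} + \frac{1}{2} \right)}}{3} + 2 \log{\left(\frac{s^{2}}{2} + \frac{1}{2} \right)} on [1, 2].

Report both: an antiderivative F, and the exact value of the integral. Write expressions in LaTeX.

Antiderivative: F(s) = \frac{2 s^{3} \log{\left(s^{2} + 1 \right)}}{3} - \frac{2 s^{3} \log{\left(2 \right)}}{3} - \frac{4 s^{3}}{9} - \frac{2 s^{2} \log{\left(s^{2} + 1 \right)}}{3} + \frac{2 s^{2} \log{\left(2 \right)}}{3} + \frac{2 s^{2}}{3} + 2 s \log{\left(s^{2} + 1 \right)} - \frac{8 s}{3} - 2 s \log{\left(2 \right)} - \frac{2 \log{\left(s^{2} + 1 \right)}}{3} + \frac{8 \operatorname{atan}{\left(s \right)}}{3}; value = - \frac{34}{9} - \frac{2 \pi}{3} - \frac{2 \log{\left(5 \right)}}{3} + \frac{2 \log{\left(2 \right)}}{3} + \frac{8 \operatorname{atan}{\left(2 \right)}}{3} + \frac{20 \log{\left(\frac{5}{2} \right)}}{3}

The integrand splits into summands that can be handled one at a time.
F(s) = \frac{2 s^{3} \log{\left(s^{2} + 1 \right)}}{3} - \frac{2 s^{3} \log{\left(2 \right)}}{3} - \frac{4 s^{3}}{9} - \frac{2 s^{2} \log{\left(s^{2} + 1 \right)}}{3} + \frac{2 s^{2} \log{\left(2 \right)}}{3} + \frac{2 s^{2}}{3} + 2 s \log{\left(s^{2} + 1 \right)} - \frac{8 s}{3} - 2 s \log{\left(2 \right)} - \frac{2 \log{\left(s^{2} + 1 \right)}}{3} + \frac{8 \operatorname{atan}{\left(s \right)}}{3} is an antiderivative of f.
Check: d/ds[\frac{2 s^{3} \log{\left(s^{2} + 1 \right)}}{3} - \frac{2 s^{3} \log{\left(2 \right)}}{3} - \frac{4 s^{3}}{9} - \frac{2 s^{2} \log{\left(s^{2} + 1 \right)}}{3} + \frac{2 s^{2} \log{\left(2 \right)}}{3} + \frac{2 s^{2}}{3} + 2 s \log{\left(s^{2} + 1 \right)} - \frac{8 s}{3} - 2 s \log{\left(2 \right)} - \frac{2 \log{\left(s^{2} + 1 \right)}}{3} + \frac{8 \operatorname{atan}{\left(s \right)}}{3}] = 2 s^{2} \log{\left(s^{2} + 1 \right)} - 2 s^{2} \log{\left(2 \right)} - \frac{4 s \log{\left(s^{2} + 1 \right)}}{3} + \frac{4 s \log{\left(2 \right)}}{3} + 2 \log{\left(s^{2} + 1 \right)} - 2 \log{\left(2 \right)}, which equals f(s).
F(2) = - \frac{56}{9} - \frac{20 \log{\left(2 \right)}}{3} + \frac{8 \operatorname{atan}{\left(2 \right)}}{3} + 6 \log{\left(5 \right)}; F(1) = - \frac{22}{9} - \frac{2 \log{\left(2 \right)}}{3} + \frac{2 \pi}{3}.
Integral = F(2) - F(1) = - \frac{34}{9} - \frac{2 \pi}{3} - \frac{2 \log{\left(5 \right)}}{3} + \frac{2 \log{\left(2 \right)}}{3} + \frac{8 \operatorname{atan}{\left(2 \right)}}{3} + \frac{20 \log{\left(\frac{5}{2} \right)}}{3}.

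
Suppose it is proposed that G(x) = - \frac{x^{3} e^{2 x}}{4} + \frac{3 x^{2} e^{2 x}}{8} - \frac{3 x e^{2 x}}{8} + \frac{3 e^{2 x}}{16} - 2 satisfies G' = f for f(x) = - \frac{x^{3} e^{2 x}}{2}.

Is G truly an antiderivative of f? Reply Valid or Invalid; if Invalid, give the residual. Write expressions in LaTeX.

d/dx[G] = - \frac{x^{3} e^{2 x}}{2}
This equals f(x) exactly, so the claim holds.

Valid - the claim checks out under differentiation.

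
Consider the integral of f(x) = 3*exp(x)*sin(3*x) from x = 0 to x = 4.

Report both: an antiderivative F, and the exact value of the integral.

A first test for any F(x): its x-derivative must equal f(x) identically.
F(x) = 3*exp(x)*sin(3*x)/10 - 9*exp(x)*cos(3*x)/10 is an antiderivative of f.
Check: d/dx[3*exp(x)*sin(3*x)/10 - 9*exp(x)*cos(3*x)/10] = 3*exp(x)*sin(3*x) = f(x).
F(4) = -9*exp(4)*cos(12)/10 + 3*exp(4)*sin(12)/10; F(0) = -9/10.
Integral = F(4) - F(0) = -9*exp(4)*cos(12)/10 + 3*exp(4)*sin(12)/10 + 9/10.

Antiderivative: F(x) = 3*exp(x)*sin(3*x)/10 - 9*exp(x)*cos(3*x)/10; value = -9*exp(4)*cos(12)/10 + 3*exp(4)*sin(12)/10 + 9/10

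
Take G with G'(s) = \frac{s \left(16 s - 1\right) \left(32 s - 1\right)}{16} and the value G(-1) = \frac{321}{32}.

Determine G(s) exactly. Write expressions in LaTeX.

G'(s) matches the chain-rule pattern g'(h)*h' with inner function h(s) = 4 s^{2} - \frac{s}{4}; substituting u = h(s) collapses the integral.
A general antiderivative is \frac{\left(4 s^{2} - \frac{s}{4}\right)^{2}}{2} + C.
The condition gives C = \frac{321}{32} - (\frac{289}{32}) = 1.
So G(s) = \frac{s^{2} \left(16 s - 1\right)^{2} + 32}{32}.
Check: d/ds[\frac{s^{2} \left(16 s - 1\right)^{2} + 32}{32}] = 32 s^{3} - 3 s^{2} + \frac{s}{16}, which equals G'(s).

G(s) = \frac{s^{2} \left(16 s - 1\right)^{2} + 32}{32}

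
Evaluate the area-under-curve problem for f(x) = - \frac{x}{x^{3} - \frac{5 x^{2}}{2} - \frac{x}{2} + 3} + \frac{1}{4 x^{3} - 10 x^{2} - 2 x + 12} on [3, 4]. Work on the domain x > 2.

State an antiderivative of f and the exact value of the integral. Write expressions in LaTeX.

Factor the denominator (2 \left(x - 2\right) \left(x + 1\right) \left(2 x - 3\right)) and decompose: f = \frac{2}{2 x - 3} + \frac{1}{6 \left(x + 1\right)} - \frac{7}{6 \left(x - 2\right)}; each piece integrates to a log, atan, or power term.
F(x) = \frac{- 7 \log{\left(x - 2 \right)} + 6 \log{\left(x - \frac{3}{2} \right)} + \log{\left(x + 1 \right)}}{6} is an antiderivative of f.
Check: d/dx[\frac{- 7 \log{\left(x - 2 \right)} + 6 \log{\left(x - \frac{3}{2} \right)} + \log{\left(x + 1 \right)}}{6}] = \frac{1 - 4 x}{4 x^{3} - 10 x^{2} - 2 x + 12}, which equals f(x).
F(4) = - \frac{7 \log{\left(2 \right)}}{6} + \frac{\log{\left(5 \right)}}{6} + \log{\left(\frac{5}{2} \right)}; F(3) = \frac{\log{\left(4 \right)}}{6} + \log{\left(\frac{3}{2} \right)}.
Integral = F(4) - F(3) = - \frac{7 \log{\left(2 \right)}}{6} - \log{\left(\frac{3}{2} \right)} - \frac{\log{\left(4 \right)}}{6} + \frac{\log{\left(5 \right)}}{6} + \log{\left(\frac{5}{2} \right)}.

Antiderivative: F(x) = \frac{- 7 \log{\left(x - 2 \right)} + 6 \log{\left(x - \frac{3}{2} \right)} + \log{\left(x + 1 \right)}}{6}; value = - \frac{7 \log{\left(2 \right)}}{6} - \log{\left(\frac{3}{2} \right)} - \frac{\log{\left(4 \right)}}{6} + \frac{\log{\left(5 \right)}}{6} + \log{\left(\frac{5}{2} \right)}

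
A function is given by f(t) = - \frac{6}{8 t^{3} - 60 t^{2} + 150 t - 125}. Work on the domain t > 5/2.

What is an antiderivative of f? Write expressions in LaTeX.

An antiderivative is F(t) = \frac{3}{8 t^{2} - 40 t + 50}.

A first test for any F(t): its t-derivative must equal f(t) identically.
Check: d/dt[\frac{3}{8 t^{2} - 40 t + 50}] = - \frac{6}{8 t^{3} - 60 t^{2} + 150 t - 125} = f(t).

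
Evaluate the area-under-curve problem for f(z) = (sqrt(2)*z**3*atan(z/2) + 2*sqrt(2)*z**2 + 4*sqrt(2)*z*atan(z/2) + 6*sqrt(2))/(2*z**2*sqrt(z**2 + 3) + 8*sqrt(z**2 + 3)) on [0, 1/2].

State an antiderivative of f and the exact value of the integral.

Antiderivative: F(z) = sqrt(z**2/2 + 3/2)*atan(z/2); value = sqrt(26)*atan(1/4)/4

f has the shape u'v + uv' for u = sqrt(z**2/2 + 3/2) and v = atan(z/2) — it is the derivative of the product u*v.
F(z) = sqrt(z**2/2 + 3/2)*atan(z/2) is an antiderivative of f.
Check: d/dz[sqrt(z**2/2 + 3/2)*atan(z/2)] = (sqrt(2)*z**3*atan(z/2) + 2*sqrt(2)*z**2 + 4*sqrt(2)*z*atan(z/2) + 6*sqrt(2))/(2*z**2*sqrt(z**2 + 3) + 8*sqrt(z**2 + 3)) = f(z).
F(1/2) = sqrt(26)*atan(1/4)/4; F(0) = 0.
Integral = F(1/2) - F(0) = sqrt(26)*atan(1/4)/4.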